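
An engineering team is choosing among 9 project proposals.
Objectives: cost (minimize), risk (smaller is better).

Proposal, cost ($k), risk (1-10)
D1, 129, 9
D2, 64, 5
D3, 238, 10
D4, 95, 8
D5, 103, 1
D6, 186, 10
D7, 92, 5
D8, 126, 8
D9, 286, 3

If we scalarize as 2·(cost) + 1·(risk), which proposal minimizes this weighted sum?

D2

D1: 2·129 + 1·9 = 267
D2: 2·64 + 1·5 = 133
D3: 2·238 + 1·10 = 486
D4: 2·95 + 1·8 = 198
D5: 2·103 + 1·1 = 207
D6: 2·186 + 1·10 = 382
D7: 2·92 + 1·5 = 189
D8: 2·126 + 1·8 = 260
D9: 2·286 + 1·3 = 575
Lowest: D2 at 133.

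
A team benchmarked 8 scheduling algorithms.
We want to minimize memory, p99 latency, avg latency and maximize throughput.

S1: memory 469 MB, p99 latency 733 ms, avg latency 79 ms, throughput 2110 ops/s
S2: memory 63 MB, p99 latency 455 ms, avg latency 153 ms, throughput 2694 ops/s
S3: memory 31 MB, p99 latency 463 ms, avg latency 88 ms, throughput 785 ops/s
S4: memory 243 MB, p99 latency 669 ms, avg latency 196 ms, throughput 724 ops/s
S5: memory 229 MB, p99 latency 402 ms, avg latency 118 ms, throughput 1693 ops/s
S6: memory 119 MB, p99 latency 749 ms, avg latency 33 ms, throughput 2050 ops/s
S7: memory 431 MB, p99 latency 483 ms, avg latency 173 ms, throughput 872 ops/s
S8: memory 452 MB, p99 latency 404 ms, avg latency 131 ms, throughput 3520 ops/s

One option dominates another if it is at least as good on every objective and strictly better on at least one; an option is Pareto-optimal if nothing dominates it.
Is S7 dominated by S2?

S2 vs S7: memory 63≤431, p99 latency 455≤483, avg latency 153≤173, throughput 2694≥872 — S2 is at least as good on every objective with at least one strict improvement.

Yes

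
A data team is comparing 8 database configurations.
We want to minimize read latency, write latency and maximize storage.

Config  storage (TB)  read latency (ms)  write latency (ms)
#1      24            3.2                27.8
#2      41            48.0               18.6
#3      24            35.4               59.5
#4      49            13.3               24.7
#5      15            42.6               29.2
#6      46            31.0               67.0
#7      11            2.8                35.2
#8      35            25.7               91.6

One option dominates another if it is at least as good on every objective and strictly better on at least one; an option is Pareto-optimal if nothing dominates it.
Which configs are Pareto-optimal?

#1: not dominated.
#2: not dominated (best write latency).
#3: dominated by #1 (storage 24≥24, read latency 3.2≤35.4, write latency 27.8≤59.5).
#4: not dominated (best storage).
#5: dominated by #1 (storage 24≥15, read latency 3.2≤42.6, write latency 27.8≤29.2).
#6: dominated by #4 (storage 49≥46, read latency 13.3≤31.0, write latency 24.7≤67.0).
#7: not dominated (best read latency).
#8: dominated by #4 (storage 49≥35, read latency 13.3≤25.7, write latency 24.7≤91.6).

#1, #2, #4, #7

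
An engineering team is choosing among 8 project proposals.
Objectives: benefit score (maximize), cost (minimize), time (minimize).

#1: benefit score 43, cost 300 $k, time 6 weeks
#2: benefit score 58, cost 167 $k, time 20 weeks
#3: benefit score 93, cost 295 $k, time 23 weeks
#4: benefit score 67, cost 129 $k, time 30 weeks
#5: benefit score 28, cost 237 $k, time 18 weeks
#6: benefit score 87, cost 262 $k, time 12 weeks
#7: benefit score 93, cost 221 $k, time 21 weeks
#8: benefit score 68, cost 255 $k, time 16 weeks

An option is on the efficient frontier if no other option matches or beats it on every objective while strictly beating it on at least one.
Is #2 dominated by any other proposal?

No

#1: worse on benefit score (43 vs 58).
#3: worse on cost (295 vs 167).
#4: worse on time (30 vs 20).
#5: worse on benefit score (28 vs 58).
#6: worse on cost (262 vs 167).
#7: worse on cost (221 vs 167).
#8: worse on cost (255 vs 167).
No option is at least as good as #2 on every objective and strictly better on one.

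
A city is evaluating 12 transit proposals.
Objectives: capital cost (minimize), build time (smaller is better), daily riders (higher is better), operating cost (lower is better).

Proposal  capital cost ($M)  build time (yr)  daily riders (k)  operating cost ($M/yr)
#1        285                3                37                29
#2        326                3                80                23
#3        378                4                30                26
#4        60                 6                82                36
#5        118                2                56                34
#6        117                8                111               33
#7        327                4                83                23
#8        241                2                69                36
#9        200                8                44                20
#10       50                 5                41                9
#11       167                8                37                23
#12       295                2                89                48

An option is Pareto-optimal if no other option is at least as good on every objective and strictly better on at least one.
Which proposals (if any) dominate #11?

#10: capital cost 50≤167, build time 5≤8, daily riders 41≥37, operating cost 9≤23 — dominates #11.
Others (#1, #2, #3, #4, #5, #6, #7, #8, #9, #12) are each worse than #11 on at least one objective.

#10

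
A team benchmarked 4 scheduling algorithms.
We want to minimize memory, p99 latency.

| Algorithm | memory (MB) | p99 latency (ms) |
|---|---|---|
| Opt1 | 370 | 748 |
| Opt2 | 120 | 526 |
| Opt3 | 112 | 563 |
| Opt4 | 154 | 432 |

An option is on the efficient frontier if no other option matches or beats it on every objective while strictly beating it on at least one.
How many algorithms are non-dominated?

Opt1: dominated by Opt2 (memory 120≤370, p99 latency 526≤748).
Opt2: not dominated.
Opt3: not dominated (best memory).
Opt4: not dominated (best p99 latency).
Pareto-optimal: Opt2, Opt3, Opt4 → 3.

3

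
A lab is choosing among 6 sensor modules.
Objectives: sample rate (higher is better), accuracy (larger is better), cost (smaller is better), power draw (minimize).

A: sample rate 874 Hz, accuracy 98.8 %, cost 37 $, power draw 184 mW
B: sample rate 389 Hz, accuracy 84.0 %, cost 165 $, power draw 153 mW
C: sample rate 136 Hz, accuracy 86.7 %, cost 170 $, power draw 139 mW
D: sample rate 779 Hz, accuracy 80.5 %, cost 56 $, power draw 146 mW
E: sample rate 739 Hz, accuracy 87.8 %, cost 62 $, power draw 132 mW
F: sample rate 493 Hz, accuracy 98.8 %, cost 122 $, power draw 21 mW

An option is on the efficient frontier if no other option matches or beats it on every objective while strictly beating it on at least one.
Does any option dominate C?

Yes

E vs C: sample rate 739≥136, accuracy 87.8≥86.7, cost 62≤170, power draw 132≤139 — E is at least as good on every objective and strictly better on at least one, so E dominates C.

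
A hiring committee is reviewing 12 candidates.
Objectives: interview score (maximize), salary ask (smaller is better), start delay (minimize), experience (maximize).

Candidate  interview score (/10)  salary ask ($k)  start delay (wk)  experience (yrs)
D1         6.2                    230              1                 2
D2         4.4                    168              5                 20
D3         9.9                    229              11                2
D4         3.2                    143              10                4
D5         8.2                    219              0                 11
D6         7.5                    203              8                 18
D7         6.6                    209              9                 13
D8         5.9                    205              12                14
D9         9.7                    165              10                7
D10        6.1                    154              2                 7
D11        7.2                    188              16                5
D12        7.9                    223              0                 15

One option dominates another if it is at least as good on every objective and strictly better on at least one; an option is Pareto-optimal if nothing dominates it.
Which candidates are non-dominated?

D2, D3, D4, D5, D6, D9, D10, D12

D1: dominated by D5 (interview score 8.2≥6.2, salary ask 219≤230, start delay 0≤1, experience 11≥2).
D2: not dominated (best experience).
D3: not dominated (best interview score).
D4: not dominated (best salary ask).
D5: not dominated.
D6: not dominated.
D7: dominated by D6 (interview score 7.5≥6.6, salary ask 203≤209, start delay 8≤9, experience 18≥13).
D8: dominated by D6 (interview score 7.5≥5.9, salary ask 203≤205, start delay 8≤12, experience 18≥14).
D9: not dominated.
D10: not dominated.
D11: dominated by D9 (interview score 9.7≥7.2, salary ask 165≤188, start delay 10≤16, experience 7≥5).
D12: not dominated.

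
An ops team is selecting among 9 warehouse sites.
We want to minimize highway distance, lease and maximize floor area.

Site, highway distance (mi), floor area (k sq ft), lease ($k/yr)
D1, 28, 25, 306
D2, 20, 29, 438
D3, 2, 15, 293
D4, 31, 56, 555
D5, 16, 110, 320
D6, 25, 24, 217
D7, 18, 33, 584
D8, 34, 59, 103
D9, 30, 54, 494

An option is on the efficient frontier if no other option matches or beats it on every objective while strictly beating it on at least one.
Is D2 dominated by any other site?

D5 vs D2: highway distance 16≤20, floor area 110≥29, lease 320≤438 — D5 is at least as good on every objective and strictly better on at least one, so D5 dominates D2.

Yes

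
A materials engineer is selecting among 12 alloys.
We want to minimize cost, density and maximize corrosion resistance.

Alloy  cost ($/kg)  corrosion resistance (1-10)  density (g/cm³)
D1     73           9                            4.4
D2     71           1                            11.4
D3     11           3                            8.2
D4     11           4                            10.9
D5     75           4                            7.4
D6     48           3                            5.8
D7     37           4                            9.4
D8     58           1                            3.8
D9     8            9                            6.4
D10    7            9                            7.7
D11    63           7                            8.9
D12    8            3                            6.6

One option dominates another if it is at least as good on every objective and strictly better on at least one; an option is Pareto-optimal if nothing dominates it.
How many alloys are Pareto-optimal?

D1: not dominated.
D2: dominated by D3 (cost 11≤71, corrosion resistance 3≥1, density 8.2≤11.4).
D3: dominated by D9 (cost 8≤11, corrosion resistance 9≥3, density 6.4≤8.2).
D4: dominated by D9 (cost 8≤11, corrosion resistance 9≥4, density 6.4≤10.9).
D5: dominated by D1 (cost 73≤75, corrosion resistance 9≥4, density 4.4≤7.4).
D6: not dominated.
D7: dominated by D9 (cost 8≤37, corrosion resistance 9≥4, density 6.4≤9.4).
D8: not dominated (best density).
D9: not dominated.
D10: not dominated (best cost).
D11: dominated by D9 (cost 8≤63, corrosion resistance 9≥7, density 6.4≤8.9).
D12: dominated by D9 (cost 8≤8, corrosion resistance 9≥3, density 6.4≤6.6).
Pareto-optimal: D1, D6, D8, D9, D10 → 5.

5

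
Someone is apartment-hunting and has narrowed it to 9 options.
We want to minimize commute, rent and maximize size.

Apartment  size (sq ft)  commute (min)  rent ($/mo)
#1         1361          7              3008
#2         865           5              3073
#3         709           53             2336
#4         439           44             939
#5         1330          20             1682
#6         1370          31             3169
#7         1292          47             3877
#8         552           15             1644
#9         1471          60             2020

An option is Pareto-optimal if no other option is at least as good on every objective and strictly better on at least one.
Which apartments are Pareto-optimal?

#1, #2, #4, #5, #6, #8, #9

#1: not dominated.
#2: not dominated (best commute).
#3: dominated by #5 (size 1330≥709, commute 20≤53, rent 1682≤2336).
#4: not dominated (best rent).
#5: not dominated.
#6: not dominated.
#7: dominated by #1 (size 1361≥1292, commute 7≤47, rent 3008≤3877).
#8: not dominated.
#9: not dominated (best size).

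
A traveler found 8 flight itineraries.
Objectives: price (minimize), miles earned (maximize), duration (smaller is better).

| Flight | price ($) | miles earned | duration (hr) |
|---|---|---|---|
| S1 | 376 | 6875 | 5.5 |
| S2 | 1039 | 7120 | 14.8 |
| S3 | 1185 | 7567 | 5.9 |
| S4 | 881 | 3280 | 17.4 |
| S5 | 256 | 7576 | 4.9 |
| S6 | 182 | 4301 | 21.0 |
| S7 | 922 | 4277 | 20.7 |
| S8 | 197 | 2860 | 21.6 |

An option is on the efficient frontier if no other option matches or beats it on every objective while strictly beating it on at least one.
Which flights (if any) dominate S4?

S1, S5

S1: price 376≤881, miles earned 6875≥3280, duration 5.5≤17.4 — dominates S4.
S5: price 256≤881, miles earned 7576≥3280, duration 4.9≤17.4 — dominates S4.
Others (S2, S3, S6, S7, S8) are each worse than S4 on at least one objective.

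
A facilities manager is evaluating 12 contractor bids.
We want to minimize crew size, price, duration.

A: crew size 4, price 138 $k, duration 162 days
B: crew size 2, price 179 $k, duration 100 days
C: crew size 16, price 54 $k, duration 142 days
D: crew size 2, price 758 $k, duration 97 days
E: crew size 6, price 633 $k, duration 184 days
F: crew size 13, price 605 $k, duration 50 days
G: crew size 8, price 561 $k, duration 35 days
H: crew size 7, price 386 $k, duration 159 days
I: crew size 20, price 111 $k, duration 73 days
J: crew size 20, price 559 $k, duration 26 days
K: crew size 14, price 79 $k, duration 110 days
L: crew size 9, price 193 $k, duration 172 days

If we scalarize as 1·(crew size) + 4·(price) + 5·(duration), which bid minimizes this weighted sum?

I

A: 1·4 + 4·138 + 5·162 = 1366
B: 1·2 + 4·179 + 5·100 = 1218
C: 1·16 + 4·54 + 5·142 = 942
D: 1·2 + 4·758 + 5·97 = 3519
E: 1·6 + 4·633 + 5·184 = 3458
F: 1·13 + 4·605 + 5·50 = 2683
G: 1·8 + 4·561 + 5·35 = 2427
H: 1·7 + 4·386 + 5·159 = 2346
I: 1·20 + 4·111 + 5·73 = 829
J: 1·20 + 4·559 + 5·26 = 2386
K: 1·14 + 4·79 + 5·110 = 880
L: 1·9 + 4·193 + 5·172 = 1641
Lowest: I at 829.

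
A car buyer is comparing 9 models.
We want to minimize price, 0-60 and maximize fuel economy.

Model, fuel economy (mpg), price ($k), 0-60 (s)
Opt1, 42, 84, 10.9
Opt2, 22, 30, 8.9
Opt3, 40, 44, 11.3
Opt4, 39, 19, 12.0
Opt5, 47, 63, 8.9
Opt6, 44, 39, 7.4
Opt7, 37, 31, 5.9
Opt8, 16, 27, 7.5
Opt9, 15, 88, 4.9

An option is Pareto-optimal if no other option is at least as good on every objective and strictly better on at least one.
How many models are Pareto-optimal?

7

Opt1: dominated by Opt5 (fuel economy 47≥42, price 63≤84, 0-60 8.9≤10.9).
Opt2: not dominated.
Opt3: dominated by Opt6 (fuel economy 44≥40, price 39≤44, 0-60 7.4≤11.3).
Opt4: not dominated (best price).
Opt5: not dominated (best fuel economy).
Opt6: not dominated.
Opt7: not dominated.
Opt8: not dominated.
Opt9: not dominated (best 0-60).
Pareto-optimal: Opt2, Opt4, Opt5, Opt6, Opt7, Opt8, Opt9 → 7.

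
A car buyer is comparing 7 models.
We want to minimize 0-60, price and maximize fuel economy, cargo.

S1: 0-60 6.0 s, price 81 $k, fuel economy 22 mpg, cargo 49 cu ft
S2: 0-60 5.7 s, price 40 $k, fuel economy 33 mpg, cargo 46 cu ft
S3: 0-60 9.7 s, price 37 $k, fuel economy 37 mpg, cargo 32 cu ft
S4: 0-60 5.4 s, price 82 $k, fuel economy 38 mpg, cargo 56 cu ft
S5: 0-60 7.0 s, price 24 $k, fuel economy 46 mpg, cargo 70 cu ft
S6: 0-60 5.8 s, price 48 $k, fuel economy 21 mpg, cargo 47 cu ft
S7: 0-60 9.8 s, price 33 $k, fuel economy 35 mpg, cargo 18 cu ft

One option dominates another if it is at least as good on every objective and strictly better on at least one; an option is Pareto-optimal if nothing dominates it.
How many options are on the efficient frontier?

S1: not dominated.
S2: not dominated.
S3: dominated by S5 (0-60 7.0≤9.7, price 24≤37, fuel economy 46≥37, cargo 70≥32).
S4: not dominated (best 0-60).
S5: not dominated (best price).
S6: not dominated.
S7: dominated by S5 (0-60 7.0≤9.8, price 24≤33, fuel economy 46≥35, cargo 70≥18).
Pareto-optimal: S1, S2, S4, S5, S6 → 5.

5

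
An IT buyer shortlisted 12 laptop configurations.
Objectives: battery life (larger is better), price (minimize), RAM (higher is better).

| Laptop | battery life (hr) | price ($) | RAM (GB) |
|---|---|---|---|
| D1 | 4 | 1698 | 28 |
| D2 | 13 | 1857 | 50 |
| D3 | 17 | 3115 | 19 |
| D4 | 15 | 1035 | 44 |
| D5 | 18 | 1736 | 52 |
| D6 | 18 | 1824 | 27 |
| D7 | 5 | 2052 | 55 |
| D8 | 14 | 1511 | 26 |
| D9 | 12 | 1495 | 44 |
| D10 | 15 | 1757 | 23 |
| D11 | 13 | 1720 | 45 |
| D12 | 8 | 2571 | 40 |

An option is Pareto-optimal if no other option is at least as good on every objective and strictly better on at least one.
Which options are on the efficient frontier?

D1: dominated by D4 (battery life 15≥4, price 1035≤1698, RAM 44≥28).
D2: dominated by D5 (battery life 18≥13, price 1736≤1857, RAM 52≥50).
D3: dominated by D5 (battery life 18≥17, price 1736≤3115, RAM 52≥19).
D4: not dominated (best price).
D5: not dominated.
D6: dominated by D5 (battery life 18≥18, price 1736≤1824, RAM 52≥27).
D7: not dominated (best RAM).
D8: dominated by D4 (battery life 15≥14, price 1035≤1511, RAM 44≥26).
D9: dominated by D4 (battery life 15≥12, price 1035≤1495, RAM 44≥44).
D10: dominated by D4 (battery life 15≥15, price 1035≤1757, RAM 44≥23).
D11: not dominated.
D12: dominated by D2 (battery life 13≥8, price 1857≤2571, RAM 50≥40).

D4, D5, D7, D11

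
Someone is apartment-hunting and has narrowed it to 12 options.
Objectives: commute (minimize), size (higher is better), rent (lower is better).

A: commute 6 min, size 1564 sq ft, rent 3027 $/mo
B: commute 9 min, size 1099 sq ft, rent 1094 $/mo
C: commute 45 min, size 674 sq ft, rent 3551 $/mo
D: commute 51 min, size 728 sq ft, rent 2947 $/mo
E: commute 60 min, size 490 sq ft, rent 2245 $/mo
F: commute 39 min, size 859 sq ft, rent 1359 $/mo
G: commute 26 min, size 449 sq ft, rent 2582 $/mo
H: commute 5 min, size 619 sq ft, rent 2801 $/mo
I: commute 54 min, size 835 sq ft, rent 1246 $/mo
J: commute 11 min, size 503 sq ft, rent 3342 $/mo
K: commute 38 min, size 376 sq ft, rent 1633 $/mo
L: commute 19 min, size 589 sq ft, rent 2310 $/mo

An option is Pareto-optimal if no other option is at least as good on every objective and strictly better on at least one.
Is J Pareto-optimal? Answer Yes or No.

A vs J: commute 6≤11, size 1564≥503, rent 3027≤3342 — A is at least as good on every objective and strictly better on at least one, so A dominates J.

No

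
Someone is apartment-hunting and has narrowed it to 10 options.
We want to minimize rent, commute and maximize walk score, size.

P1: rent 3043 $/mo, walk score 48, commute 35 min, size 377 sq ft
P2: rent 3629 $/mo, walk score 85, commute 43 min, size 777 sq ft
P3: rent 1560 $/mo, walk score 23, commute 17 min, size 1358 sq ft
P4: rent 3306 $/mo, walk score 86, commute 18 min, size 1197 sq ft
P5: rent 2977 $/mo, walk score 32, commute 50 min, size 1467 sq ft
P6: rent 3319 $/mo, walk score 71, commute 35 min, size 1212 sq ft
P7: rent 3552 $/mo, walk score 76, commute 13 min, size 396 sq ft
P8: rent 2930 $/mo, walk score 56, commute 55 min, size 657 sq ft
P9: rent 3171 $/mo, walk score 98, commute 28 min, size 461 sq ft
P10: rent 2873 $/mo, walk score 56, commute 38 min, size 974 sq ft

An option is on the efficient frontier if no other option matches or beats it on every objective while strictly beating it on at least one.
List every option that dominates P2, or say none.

P4

P4: rent 3306≤3629, walk score 86≥85, commute 18≤43, size 1197≥777 — dominates P2.
Others (P1, P3, P5, P6, P7, P8, P9, P10) are each worse than P2 on at least one objective.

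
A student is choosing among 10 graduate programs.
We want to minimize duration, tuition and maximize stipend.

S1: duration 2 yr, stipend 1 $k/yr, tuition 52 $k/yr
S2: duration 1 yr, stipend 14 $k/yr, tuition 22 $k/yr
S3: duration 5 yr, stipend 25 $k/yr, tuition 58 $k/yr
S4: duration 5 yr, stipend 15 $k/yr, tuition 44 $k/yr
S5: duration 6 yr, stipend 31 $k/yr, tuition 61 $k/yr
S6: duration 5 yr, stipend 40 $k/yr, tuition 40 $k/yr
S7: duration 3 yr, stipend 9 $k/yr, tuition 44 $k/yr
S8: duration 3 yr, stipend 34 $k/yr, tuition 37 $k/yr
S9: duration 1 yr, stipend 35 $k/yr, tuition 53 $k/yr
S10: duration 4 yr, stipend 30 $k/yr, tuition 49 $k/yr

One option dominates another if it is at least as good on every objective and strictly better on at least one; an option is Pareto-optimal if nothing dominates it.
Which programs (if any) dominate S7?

S2: duration 1≤3, stipend 14≥9, tuition 22≤44 — dominates S7.
S8: duration 3≤3, stipend 34≥9, tuition 37≤44 — dominates S7.
Others (S1, S3, S4, S5, S6, S9, S10) are each worse than S7 on at least one objective.

S2, S8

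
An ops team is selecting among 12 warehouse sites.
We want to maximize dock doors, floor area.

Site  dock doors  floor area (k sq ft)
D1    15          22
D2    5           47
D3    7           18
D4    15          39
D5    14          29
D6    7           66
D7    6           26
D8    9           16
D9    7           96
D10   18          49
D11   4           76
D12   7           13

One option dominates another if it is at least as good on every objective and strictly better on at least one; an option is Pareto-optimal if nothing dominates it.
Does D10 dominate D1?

D10 vs D1: dock doors 18≥15, floor area 49≥22 — D10 is at least as good on every objective with at least one strict improvement.

Yes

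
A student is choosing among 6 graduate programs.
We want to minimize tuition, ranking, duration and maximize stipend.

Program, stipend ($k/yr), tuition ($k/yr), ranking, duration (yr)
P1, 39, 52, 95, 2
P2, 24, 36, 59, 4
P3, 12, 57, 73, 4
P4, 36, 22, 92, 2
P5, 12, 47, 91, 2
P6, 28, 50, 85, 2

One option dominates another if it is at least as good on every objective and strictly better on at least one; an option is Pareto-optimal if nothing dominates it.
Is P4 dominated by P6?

No

P6 vs P4: P6 is worse on stipend (28 vs 36), so it does not dominate P4.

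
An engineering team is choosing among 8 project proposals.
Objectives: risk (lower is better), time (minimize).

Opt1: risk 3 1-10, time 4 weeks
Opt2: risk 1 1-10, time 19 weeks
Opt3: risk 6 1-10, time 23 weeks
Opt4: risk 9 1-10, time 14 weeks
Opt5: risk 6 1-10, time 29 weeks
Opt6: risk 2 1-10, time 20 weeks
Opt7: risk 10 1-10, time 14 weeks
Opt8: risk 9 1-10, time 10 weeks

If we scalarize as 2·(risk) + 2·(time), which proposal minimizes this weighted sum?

Opt1

Opt1: 2·3 + 2·4 = 14
Opt2: 2·1 + 2·19 = 40
Opt3: 2·6 + 2·23 = 58
Opt4: 2·9 + 2·14 = 46
Opt5: 2·6 + 2·29 = 70
Opt6: 2·2 + 2·20 = 44
Opt7: 2·10 + 2·14 = 48
Opt8: 2·9 + 2·10 = 38
Lowest: Opt1 at 14.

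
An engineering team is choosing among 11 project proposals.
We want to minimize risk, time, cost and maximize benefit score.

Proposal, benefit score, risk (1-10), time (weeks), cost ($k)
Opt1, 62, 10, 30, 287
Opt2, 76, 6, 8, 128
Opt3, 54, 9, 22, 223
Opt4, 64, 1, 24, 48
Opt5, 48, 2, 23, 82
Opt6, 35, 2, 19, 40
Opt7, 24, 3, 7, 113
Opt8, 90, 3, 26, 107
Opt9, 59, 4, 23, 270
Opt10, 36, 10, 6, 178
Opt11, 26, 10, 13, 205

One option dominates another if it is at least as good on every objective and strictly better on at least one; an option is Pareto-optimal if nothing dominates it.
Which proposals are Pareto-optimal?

Opt2, Opt4, Opt5, Opt6, Opt7, Opt8, Opt9, Opt10

Opt1: dominated by Opt2 (benefit score 76≥62, risk 6≤10, time 8≤30, cost 128≤287).
Opt2: not dominated.
Opt3: dominated by Opt2 (benefit score 76≥54, risk 6≤9, time 8≤22, cost 128≤223).
Opt4: not dominated (best risk).
Opt5: not dominated.
Opt6: not dominated (best cost).
Opt7: not dominated.
Opt8: not dominated (best benefit score).
Opt9: not dominated.
Opt10: not dominated (best time).
Opt11: dominated by Opt2 (benefit score 76≥26, risk 6≤10, time 8≤13, cost 128≤205).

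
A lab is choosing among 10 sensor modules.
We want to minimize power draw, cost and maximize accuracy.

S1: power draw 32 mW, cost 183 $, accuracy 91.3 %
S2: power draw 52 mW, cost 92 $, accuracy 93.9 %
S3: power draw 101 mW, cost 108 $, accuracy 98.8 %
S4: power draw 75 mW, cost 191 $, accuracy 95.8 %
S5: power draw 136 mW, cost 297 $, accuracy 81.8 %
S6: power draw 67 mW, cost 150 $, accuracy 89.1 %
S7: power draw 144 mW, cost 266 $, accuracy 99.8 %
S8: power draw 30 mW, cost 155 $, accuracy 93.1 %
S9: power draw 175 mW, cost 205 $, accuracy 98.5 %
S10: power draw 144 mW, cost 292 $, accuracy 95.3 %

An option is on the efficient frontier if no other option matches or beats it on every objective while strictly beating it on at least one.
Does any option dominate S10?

S3 vs S10: power draw 101≤144, cost 108≤292, accuracy 98.8≥95.3 — S3 is at least as good on every objective and strictly better on at least one, so S3 dominates S10.

Yes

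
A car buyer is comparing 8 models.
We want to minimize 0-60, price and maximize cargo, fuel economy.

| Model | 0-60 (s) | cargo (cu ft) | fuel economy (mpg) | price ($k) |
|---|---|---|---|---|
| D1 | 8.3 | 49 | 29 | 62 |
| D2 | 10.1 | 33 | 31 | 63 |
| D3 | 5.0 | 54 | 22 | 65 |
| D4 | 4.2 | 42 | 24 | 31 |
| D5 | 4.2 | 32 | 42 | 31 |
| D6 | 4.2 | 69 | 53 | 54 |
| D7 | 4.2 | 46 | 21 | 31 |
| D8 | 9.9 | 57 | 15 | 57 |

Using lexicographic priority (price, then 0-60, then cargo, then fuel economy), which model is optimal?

D7

First minimize price: best is 31, kept {D4, D5, D7}.
Then minimize 0-60: best is 4.2, kept {D4, D5, D7}.
Then maximize cargo: best is 46, kept {D7}.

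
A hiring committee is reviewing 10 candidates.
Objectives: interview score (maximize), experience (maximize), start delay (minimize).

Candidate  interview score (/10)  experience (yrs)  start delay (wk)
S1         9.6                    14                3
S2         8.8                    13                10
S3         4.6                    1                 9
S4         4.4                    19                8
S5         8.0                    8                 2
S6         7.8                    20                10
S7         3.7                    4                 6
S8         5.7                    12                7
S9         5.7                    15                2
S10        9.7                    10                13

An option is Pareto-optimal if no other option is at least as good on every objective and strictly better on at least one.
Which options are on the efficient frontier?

S1, S4, S5, S6, S9, S10

S1: not dominated.
S2: dominated by S1 (interview score 9.6≥8.8, experience 14≥13, start delay 3≤10).
S3: dominated by S1 (interview score 9.6≥4.6, experience 14≥1, start delay 3≤9).
S4: not dominated.
S5: not dominated.
S6: not dominated (best experience).
S7: dominated by S1 (interview score 9.6≥3.7, experience 14≥4, start delay 3≤6).
S8: dominated by S1 (interview score 9.6≥5.7, experience 14≥12, start delay 3≤7).
S9: not dominated.
S10: not dominated (best interview score).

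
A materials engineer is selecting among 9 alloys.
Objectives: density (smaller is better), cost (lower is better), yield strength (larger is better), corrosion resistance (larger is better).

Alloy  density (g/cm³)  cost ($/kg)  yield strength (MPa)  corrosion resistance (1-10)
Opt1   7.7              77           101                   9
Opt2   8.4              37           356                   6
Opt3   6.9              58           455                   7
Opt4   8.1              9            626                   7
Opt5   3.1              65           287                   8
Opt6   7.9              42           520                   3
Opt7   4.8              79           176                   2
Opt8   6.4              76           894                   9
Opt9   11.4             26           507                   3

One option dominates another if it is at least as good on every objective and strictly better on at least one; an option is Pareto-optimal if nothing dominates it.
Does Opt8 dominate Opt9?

No

Opt8 vs Opt9: Opt8 is worse on cost (76 vs 26), so it does not dominate Opt9.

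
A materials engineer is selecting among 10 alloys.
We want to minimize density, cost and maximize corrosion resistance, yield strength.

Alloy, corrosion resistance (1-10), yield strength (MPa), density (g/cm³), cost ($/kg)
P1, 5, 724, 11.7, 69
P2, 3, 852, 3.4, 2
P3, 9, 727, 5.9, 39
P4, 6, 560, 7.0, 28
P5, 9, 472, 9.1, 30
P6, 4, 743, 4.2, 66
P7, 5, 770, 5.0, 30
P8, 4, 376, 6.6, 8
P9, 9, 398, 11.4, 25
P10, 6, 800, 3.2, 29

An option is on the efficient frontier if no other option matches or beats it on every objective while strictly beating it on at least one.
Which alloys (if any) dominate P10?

P1: worse on corrosion resistance (5 vs 6).
P2: worse on corrosion resistance (3 vs 6).
P3: worse on yield strength (727 vs 800).
P4: worse on yield strength (560 vs 800).
P5: worse on yield strength (472 vs 800).
P6: worse on corrosion resistance (4 vs 6).
P7: worse on corrosion resistance (5 vs 6).
P8: worse on corrosion resistance (4 vs 6).
P9: worse on yield strength (398 vs 800).
No option dominates P10.

none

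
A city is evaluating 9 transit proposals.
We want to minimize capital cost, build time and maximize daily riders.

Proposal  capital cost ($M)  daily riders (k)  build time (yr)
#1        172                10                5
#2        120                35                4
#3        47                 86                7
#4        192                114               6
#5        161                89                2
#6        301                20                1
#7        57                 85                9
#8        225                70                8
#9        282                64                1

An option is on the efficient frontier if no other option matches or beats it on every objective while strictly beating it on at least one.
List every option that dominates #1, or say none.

#2: capital cost 120≤172, daily riders 35≥10, build time 4≤5 — dominates #1.
#5: capital cost 161≤172, daily riders 89≥10, build time 2≤5 — dominates #1.
Others (#3, #4, #6, #7, #8, #9) are each worse than #1 on at least one objective.

#2, #5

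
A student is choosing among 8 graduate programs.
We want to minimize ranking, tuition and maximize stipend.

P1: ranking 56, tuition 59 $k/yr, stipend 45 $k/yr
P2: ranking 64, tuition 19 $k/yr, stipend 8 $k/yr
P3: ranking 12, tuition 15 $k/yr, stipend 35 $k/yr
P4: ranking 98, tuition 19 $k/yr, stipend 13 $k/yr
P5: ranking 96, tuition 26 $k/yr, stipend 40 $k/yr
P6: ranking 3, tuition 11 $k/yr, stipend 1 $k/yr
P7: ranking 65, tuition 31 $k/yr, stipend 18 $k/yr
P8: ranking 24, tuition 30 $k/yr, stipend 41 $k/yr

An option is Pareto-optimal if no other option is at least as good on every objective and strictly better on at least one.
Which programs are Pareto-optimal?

P1: not dominated (best stipend).
P2: dominated by P3 (ranking 12≤64, tuition 15≤19, stipend 35≥8).
P3: not dominated.
P4: dominated by P3 (ranking 12≤98, tuition 15≤19, stipend 35≥13).
P5: not dominated.
P6: not dominated (best ranking).
P7: dominated by P3 (ranking 12≤65, tuition 15≤31, stipend 35≥18).
P8: not dominated.

P1, P3, P5, P6, P8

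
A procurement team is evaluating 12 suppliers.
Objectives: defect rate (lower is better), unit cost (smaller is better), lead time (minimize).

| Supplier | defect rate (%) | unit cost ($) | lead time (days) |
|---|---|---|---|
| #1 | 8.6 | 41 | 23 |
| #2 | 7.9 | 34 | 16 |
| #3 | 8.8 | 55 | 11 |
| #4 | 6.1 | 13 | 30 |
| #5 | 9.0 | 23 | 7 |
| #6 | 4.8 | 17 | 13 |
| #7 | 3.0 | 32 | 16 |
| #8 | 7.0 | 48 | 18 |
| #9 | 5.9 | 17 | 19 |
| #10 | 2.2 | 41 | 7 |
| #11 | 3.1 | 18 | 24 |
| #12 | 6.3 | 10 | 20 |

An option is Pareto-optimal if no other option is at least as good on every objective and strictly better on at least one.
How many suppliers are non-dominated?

7

#1: dominated by #2 (defect rate 7.9≤8.6, unit cost 34≤41, lead time 16≤23).
#2: dominated by #6 (defect rate 4.8≤7.9, unit cost 17≤34, lead time 13≤16).
#3: dominated by #10 (defect rate 2.2≤8.8, unit cost 41≤55, lead time 7≤11).
#4: not dominated.
#5: not dominated.
#6: not dominated.
#7: not dominated.
#8: dominated by #6 (defect rate 4.8≤7.0, unit cost 17≤48, lead time 13≤18).
#9: dominated by #6 (defect rate 4.8≤5.9, unit cost 17≤17, lead time 13≤19).
#10: not dominated (best defect rate).
#11: not dominated.
#12: not dominated (best unit cost).
Pareto-optimal: #4, #5, #6, #7, #10, #11, #12 → 7.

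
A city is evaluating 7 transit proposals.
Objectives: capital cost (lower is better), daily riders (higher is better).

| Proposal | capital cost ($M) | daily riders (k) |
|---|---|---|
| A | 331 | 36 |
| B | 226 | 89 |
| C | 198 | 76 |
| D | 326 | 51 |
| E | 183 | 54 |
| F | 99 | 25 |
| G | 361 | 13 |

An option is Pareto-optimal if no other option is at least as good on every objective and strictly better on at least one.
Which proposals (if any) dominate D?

B, C, E

B: capital cost 226≤326, daily riders 89≥51 — dominates D.
C: capital cost 198≤326, daily riders 76≥51 — dominates D.
E: capital cost 183≤326, daily riders 54≥51 — dominates D.
Others (A, F, G) are each worse than D on at least one objective.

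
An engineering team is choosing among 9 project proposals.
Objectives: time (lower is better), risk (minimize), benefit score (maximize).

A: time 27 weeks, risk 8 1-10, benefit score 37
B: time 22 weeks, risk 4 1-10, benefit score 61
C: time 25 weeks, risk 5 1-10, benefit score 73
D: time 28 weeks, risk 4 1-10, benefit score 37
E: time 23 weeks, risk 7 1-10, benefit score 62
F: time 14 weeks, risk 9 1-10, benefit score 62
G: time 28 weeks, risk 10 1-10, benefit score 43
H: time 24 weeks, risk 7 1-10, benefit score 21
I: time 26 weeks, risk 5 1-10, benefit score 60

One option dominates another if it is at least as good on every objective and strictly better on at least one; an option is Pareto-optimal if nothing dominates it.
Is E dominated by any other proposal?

No

A: worse on time (27 vs 23).
B: worse on benefit score (61 vs 62).
C: worse on time (25 vs 23).
D: worse on time (28 vs 23).
F: worse on risk (9 vs 7).
G: worse on time (28 vs 23).
H: worse on time (24 vs 23).
I: worse on time (26 vs 23).
No option is at least as good as E on every objective and strictly better on one.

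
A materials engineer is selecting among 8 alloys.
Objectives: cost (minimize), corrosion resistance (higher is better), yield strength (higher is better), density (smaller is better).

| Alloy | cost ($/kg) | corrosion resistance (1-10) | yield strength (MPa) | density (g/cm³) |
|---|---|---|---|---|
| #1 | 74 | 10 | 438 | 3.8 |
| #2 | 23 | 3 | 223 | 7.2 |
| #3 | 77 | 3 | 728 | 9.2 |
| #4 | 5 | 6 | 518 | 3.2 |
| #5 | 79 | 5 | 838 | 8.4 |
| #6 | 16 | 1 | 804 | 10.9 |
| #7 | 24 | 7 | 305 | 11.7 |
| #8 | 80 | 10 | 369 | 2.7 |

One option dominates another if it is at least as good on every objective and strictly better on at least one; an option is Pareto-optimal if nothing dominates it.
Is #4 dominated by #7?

No

#7 vs #4: #7 is worse on cost (24 vs 5), so it does not dominate #4.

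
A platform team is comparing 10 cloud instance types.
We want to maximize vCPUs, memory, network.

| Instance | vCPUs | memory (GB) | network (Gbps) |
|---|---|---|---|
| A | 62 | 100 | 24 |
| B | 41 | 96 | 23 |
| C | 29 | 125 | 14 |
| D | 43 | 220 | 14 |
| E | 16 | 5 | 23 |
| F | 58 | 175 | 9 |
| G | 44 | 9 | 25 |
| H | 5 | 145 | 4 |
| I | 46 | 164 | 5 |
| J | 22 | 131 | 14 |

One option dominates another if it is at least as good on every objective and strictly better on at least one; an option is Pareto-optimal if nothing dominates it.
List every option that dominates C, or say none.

D

D: vCPUs 43≥29, memory 220≥125, network 14≥14 — dominates C.
Others (A, B, E, F, G, H, I, J) are each worse than C on at least one objective.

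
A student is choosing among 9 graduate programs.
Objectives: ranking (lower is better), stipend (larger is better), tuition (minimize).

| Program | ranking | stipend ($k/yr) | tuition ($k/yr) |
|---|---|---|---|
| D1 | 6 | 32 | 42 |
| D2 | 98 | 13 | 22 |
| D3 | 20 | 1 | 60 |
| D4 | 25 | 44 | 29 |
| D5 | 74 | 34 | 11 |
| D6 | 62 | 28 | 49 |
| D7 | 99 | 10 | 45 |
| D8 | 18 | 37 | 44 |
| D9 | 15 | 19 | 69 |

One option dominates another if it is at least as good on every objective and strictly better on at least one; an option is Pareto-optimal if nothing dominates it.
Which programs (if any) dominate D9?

D1

D1: ranking 6≤15, stipend 32≥19, tuition 42≤69 — dominates D9.
Others (D2, D3, D4, D5, D6, D7, D8) are each worse than D9 on at least one objective.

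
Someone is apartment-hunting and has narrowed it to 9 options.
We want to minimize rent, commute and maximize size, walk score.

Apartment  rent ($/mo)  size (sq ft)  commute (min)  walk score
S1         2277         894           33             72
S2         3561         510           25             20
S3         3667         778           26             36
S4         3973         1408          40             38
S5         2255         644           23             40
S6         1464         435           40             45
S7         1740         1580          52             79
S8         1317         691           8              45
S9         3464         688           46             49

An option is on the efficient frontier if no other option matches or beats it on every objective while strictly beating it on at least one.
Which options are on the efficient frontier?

S1: not dominated.
S2: dominated by S5 (rent 2255≤3561, size 644≥510, commute 23≤25, walk score 40≥20).
S3: not dominated.
S4: not dominated.
S5: dominated by S8 (rent 1317≤2255, size 691≥644, commute 8≤23, walk score 45≥40).
S6: dominated by S8 (rent 1317≤1464, size 691≥435, commute 8≤40, walk score 45≥45).
S7: not dominated (best size).
S8: not dominated (best rent).
S9: dominated by S1 (rent 2277≤3464, size 894≥688, commute 33≤46, walk score 72≥49).

S1, S3, S4, S7, S8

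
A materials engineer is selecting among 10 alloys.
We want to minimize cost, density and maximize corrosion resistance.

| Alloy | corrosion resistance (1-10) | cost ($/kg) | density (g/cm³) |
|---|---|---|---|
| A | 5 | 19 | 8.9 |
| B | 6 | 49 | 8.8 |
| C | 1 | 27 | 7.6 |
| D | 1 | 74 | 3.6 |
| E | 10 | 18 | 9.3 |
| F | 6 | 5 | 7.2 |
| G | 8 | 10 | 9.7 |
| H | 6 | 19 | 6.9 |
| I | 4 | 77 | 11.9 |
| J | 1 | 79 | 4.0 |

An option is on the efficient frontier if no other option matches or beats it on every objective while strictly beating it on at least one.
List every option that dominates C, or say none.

F: corrosion resistance 6≥1, cost 5≤27, density 7.2≤7.6 — dominates C.
H: corrosion resistance 6≥1, cost 19≤27, density 6.9≤7.6 — dominates C.
Others (A, B, D, E, G, I, J) are each worse than C on at least one objective.

F, H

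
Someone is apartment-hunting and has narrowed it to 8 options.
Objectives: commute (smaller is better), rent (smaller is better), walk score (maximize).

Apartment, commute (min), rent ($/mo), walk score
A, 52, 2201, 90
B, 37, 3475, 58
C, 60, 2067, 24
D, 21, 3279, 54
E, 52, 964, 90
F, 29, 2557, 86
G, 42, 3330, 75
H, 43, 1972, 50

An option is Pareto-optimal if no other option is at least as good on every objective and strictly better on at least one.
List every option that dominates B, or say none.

F

F: commute 29≤37, rent 2557≤3475, walk score 86≥58 — dominates B.
Others (A, C, D, E, G, H) are each worse than B on at least one objective.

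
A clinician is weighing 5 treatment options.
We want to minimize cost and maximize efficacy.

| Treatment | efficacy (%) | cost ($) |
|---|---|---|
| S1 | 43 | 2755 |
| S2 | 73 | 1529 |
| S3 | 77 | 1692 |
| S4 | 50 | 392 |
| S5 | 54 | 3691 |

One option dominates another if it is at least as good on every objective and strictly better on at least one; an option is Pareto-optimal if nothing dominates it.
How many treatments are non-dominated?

S1: dominated by S2 (efficacy 73≥43, cost 1529≤2755).
S2: not dominated.
S3: not dominated (best efficacy).
S4: not dominated (best cost).
S5: dominated by S2 (efficacy 73≥54, cost 1529≤3691).
Pareto-optimal: S2, S3, S4 → 3.

3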